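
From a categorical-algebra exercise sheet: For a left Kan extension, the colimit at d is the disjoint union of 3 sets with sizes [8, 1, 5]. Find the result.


Pointwise, the left Kan extension (Lan_F H)(d) is the colimit, indexed
by the comma category (F downarrow d), of H composed with the
projection (F downarrow d) -> C. Here that colimit is given
as a coproduct (disjoint union) of sets, so its cardinality is the
sum of the sizes of the summands.
Coproduct of sets with sizes: 8 + 1 + 5
= 14

14


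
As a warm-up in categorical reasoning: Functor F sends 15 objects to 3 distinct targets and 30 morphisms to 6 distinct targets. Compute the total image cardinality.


The image of F consists of distinct objects and distinct morphisms.
|Im(F)| on objects = 3
|Im(F)| on morphisms = 6
Total image cardinality = 3 + 6 = 9

9


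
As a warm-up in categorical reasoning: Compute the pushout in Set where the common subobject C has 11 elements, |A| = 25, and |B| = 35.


The pushout A +_C B identifies the images of C in A and B.
|A +_C B| = |A| + |B| - |C| (for injections).
= 25 + 35 - 11 = 49

49


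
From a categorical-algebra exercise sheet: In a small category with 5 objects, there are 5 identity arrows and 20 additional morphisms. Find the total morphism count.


Each object has an identity morphism, giving 5 identities.
Adding the 20 non-identity morphisms:
Total = 5 + 20 = 25

25


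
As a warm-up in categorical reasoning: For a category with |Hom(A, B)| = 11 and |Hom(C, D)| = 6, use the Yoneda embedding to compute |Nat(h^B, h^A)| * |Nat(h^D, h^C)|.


By the Yoneda lemma, Nat(h^B, h^A) is isomorphic to Hom(A, B),
so |Nat(h^B, h^A)| = |Hom(A, B)| and |Nat(h^D, h^C)| = |Hom(C, D)|.
|Hom(A, B)| = 11, |Hom(C, D)| = 6.
|Nat(h^B, h^A) x Nat(h^D, h^C)| = 11 * 6 = 66

66


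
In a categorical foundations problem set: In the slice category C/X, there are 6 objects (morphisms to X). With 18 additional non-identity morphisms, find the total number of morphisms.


In the slice category C/X, objects are morphisms to X.
Identity morphisms: 6 (one per object of C/X).
Non-identity morphisms: 18.
Total = 6 + 18 = 24

24


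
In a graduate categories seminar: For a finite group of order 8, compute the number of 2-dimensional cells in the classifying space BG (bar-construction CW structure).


In the bar-construction CW model of BG, the n-cells are indexed by
n-tuples [g_1|...|g_n] of non-identity elements of G (degenerate
simplices with some g_i = e do not contribute cells), so there are
(|G| - 1)^n n-cells.
For dim = 2 with |G| = 8:
cells = (8 - 1)^2 = 7^2 = 49

49


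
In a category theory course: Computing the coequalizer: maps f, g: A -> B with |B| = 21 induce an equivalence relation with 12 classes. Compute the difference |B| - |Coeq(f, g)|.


The coequalizer Coeq(f, g) = B / ~ has one element per equivalence class.
|B| = 21, |Coeq(f, g)| = 12.
|B| - |Coeq(f, g)| = 21 - 12 = 9.

9


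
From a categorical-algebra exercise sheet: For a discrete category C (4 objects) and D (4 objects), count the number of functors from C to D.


A functor from a discrete category C to D is determined by
where each object maps. Each of the 4 objects of C can map
to any of the 4 objects of D independently.
Number of functors = 4^4 = 256

256


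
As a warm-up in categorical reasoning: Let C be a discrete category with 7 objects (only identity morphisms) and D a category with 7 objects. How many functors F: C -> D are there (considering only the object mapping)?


A functor from a discrete category C to D is determined by
where each object maps. Each of the 7 objects of C can map
to any of the 7 objects of D independently.
Number of functors = 7^7 = 823543

823543


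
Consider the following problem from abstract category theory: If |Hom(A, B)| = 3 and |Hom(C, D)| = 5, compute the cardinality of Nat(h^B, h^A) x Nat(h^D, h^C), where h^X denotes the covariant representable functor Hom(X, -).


By the Yoneda lemma, Nat(h^B, h^A) is isomorphic to Hom(A, B),
so |Nat(h^B, h^A)| = |Hom(A, B)| and |Nat(h^D, h^C)| = |Hom(C, D)|.
|Hom(A, B)| = 3, |Hom(C, D)| = 5.
|Nat(h^B, h^A) x Nat(h^D, h^C)| = 3 * 5 = 15

15


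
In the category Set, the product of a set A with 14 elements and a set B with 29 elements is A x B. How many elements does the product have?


In Set, the product A x B is the Cartesian product.
By the universal property, |A x B| = |A| * |B|.
|A x B| = 14 * 29 = 406

406


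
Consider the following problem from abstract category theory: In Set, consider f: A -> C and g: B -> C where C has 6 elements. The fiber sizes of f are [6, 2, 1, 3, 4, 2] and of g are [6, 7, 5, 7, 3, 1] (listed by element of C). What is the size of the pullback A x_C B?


The pullback A x_C B consists of pairs (a, b) with f(a) = g(b).
For each element c in C, the fiber product has |f^-1(c)| * |g^-1(c)| elements.
Summing over C: 6 * 6 + 2 * 7 + 1 * 5 + 3 * 7 + 4 * 3 + 2 * 1
= 36 + 14 + 5 + 21 + 12 + 2 = 90

90


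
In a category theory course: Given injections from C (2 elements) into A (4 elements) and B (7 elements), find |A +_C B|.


The pushout A +_C B identifies the images of C in A and B.
|A +_C B| = |A| + |B| - |C| (for injections).
= 4 + 7 - 2 = 9

9


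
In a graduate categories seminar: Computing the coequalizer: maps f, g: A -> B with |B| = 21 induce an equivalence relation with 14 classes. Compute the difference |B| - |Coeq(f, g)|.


The coequalizer Coeq(f, g) = B / ~ has one element per equivalence class.
|B| = 21, |Coeq(f, g)| = 14.
|B| - |Coeq(f, g)| = 21 - 14 = 7.

7


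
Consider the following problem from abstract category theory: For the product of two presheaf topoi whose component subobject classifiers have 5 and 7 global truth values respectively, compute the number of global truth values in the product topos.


In a product of presheaf topoi E_1 x E_2, the subobject classifier
is Omega = Omega_1 x Omega_2 (componentwise), so
|Omega(top)| = |Omega_1(top_1)| * |Omega_2(top_2)|.
= 5 * 7 = 35.

35


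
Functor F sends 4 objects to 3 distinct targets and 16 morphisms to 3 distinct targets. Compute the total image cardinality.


The image of F consists of distinct objects and distinct morphisms.
|Im(F)| on objects = 3
|Im(F)| on morphisms = 3
Total image cardinality = 3 + 3 = 6

6


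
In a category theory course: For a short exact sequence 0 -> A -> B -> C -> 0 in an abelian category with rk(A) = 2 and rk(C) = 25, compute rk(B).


For a short exact sequence 0 -> A -> B -> C -> 0,
rank is additive: rank(B) = rank(A) + rank(C).
rank(B) = 2 + 25 = 27

27


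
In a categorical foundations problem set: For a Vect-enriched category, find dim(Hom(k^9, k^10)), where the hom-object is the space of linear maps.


In Vect-enriched categories, Hom(k^n, k^m) is the space of m x n matrices.
dim(Hom(k^9, k^10)) = 10 * 9 = 90

90


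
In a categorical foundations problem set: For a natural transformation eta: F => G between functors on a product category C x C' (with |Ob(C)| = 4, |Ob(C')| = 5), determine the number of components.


A natural transformation eta: F => G assigns one component morphism per
object of the domain category.
The domain is the product category C x C', so
|Ob(C x C')| = |Ob(C)| * |Ob(C')| = 4 * 5 = 20.
Therefore eta has 20 component morphisms.

20


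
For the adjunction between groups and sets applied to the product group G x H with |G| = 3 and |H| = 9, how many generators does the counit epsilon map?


The counit epsilon_K: F(U(K)) -> K of the Free-Forgetful adjunction
maps |K| generators of F(U(K)) into K. For K = G x H (the product group),
|G x H| = |G| * |H|.
Total generators mapped = 3 * 9 = 27.

27


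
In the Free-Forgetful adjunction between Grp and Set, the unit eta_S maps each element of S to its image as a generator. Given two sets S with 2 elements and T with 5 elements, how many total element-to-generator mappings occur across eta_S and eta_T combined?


The unit eta_X: X -> U(F(X)) of the Free-Forgetful adjunction
maps each element of X to a generator of F(X). For X = S + T (disjoint
union in Set), |S + T| = |S| + |T|.
Total mappings = 2 + 5 = 7.

7


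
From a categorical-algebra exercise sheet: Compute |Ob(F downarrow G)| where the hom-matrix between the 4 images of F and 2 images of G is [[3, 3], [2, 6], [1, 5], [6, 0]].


Objects of (F downarrow G) are triples (a, b, h: F(a)->G(b)).
The count equals the sum of all entries in the hom-matrix.
sum(row 0) = 6
sum(row 1) = 8
sum(row 2) = 6
sum(row 3) = 6
Grand total = 26

26


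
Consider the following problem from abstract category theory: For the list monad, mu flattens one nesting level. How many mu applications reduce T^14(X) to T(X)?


Each application of mu: T^2 -> T removes one layer of nesting.
Starting at depth 14 (i.e., T^14(X)), we need to reach T(X).
Number of mu applications = 14 - 1 = 13

13


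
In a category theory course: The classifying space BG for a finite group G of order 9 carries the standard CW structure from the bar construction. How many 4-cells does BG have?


In the bar-construction CW model of BG, the n-cells are indexed by
n-tuples [g_1|...|g_n] of non-identity elements of G (degenerate
simplices with some g_i = e do not contribute cells), so there are
(|G| - 1)^n n-cells.
For dim = 4 with |G| = 9:
cells = (9 - 1)^4 = 8^4 = 4096

4096


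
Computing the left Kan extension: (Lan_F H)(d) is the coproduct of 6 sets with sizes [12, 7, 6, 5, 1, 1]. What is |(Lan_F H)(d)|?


Pointwise, the left Kan extension (Lan_F H)(d) is the colimit, indexed
by the comma category (F downarrow d), of H composed with the
projection (F downarrow d) -> C. Here that colimit is given
as a coproduct (disjoint union) of sets, so its cardinality is the
sum of the sizes of the summands.
Coproduct of sets with sizes: 12 + 7 + 6 + 5 + 1 + 1
= 32

32


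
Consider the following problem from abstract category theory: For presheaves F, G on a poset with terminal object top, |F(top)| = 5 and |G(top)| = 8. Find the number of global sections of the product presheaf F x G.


Global sections of a presheaf on a poset with terminal top satisfy
Gamma(H) ~ H(top). Presheaves admit pointwise products, so
(F x G)(top) = F(top) x G(top) (Cartesian product).
|Gamma(F x G)| = |F(top)| * |G(top)| = 5 * 8 = 40.

40


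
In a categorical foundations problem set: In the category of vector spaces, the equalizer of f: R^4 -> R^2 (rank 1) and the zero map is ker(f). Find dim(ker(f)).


The equalizer of f and the zero map is ker(f).
By the rank-nullity theorem: dim(ker(f)) = dim(domain) - rank(f).
dim(ker(f)) = 4 - 1 = 3

3


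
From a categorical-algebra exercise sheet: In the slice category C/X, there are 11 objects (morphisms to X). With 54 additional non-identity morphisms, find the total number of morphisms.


In the slice category C/X, objects are morphisms to X.
Identity morphisms: 11 (one per object of C/X).
Non-identity morphisms: 54.
Total = 11 + 54 = 65

65


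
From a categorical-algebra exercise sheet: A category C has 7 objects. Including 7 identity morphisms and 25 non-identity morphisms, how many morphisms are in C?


Each object has an identity morphism, giving 7 identities.
Adding the 25 non-identity morphisms:
Total = 7 + 25 = 32

32


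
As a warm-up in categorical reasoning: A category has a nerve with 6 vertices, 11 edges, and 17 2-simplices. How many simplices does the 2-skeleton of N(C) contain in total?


The 2-skeleton of the nerve N(C) consists of simplices in dimensions 0, 1, 2:
  |N(C)_0| = 6 (objects)
  |N(C)_1| = 11 (morphisms)
  |N(C)_2| = 17 (composable pairs)
Total = 6 + 11 + 17 = 34

34


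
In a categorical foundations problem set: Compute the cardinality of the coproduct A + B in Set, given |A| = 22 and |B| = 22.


In Set, the coproduct A + B is the disjoint union.
|A + B| = |A| + |B| = 22 + 22 = 44

44


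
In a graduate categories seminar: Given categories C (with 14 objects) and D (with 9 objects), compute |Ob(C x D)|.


The product category C x D has objects that are pairs (c, d).
Number of pairs = |Ob(C)| * |Ob(D)| = 14 * 9 = 126

126


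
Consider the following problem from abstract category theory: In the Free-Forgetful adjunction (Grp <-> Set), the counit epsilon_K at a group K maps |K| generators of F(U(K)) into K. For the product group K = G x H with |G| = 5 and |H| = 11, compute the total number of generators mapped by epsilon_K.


The counit epsilon_K: F(U(K)) -> K of the Free-Forgetful adjunction
maps |K| generators of F(U(K)) into K. For K = G x H (the product group),
|G x H| = |G| * |H|.
Total generators mapped = 5 * 11 = 55.

55


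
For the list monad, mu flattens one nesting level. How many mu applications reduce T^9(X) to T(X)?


Each application of mu: T^2 -> T removes one layer of nesting.
Starting at depth 9 (i.e., T^9(X)), we need to reach T(X).
Number of mu applications = 9 - 1 = 8

8


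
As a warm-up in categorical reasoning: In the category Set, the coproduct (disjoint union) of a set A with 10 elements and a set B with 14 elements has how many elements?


In Set, the coproduct A + B is the disjoint union.
|A + B| = |A| + |B| = 10 + 14 = 24

24


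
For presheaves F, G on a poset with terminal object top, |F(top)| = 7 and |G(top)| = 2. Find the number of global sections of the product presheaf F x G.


Global sections of a presheaf on a poset with terminal top satisfy
Gamma(H) ~ H(top). Presheaves admit pointwise products, so
(F x G)(top) = F(top) x G(top) (Cartesian product).
|Gamma(F x G)| = |F(top)| * |G(top)| = 7 * 2 = 14.

14


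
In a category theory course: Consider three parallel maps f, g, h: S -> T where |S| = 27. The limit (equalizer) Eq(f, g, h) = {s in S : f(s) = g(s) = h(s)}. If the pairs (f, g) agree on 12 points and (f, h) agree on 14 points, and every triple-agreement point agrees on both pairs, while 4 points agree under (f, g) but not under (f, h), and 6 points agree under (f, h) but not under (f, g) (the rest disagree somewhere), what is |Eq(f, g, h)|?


Eq(f, g, h) is the triple-agreement set: points in S where all three
maps take the same value. Using inclusion-exclusion on the pairwise data:
Pair (f, g) agrees on 12 points; pair (f, h) on 14 points.
Points agreeing under (f, g) but not (f, h) = 4; under (f, h) but not (f, g) = 6.
Triple-agreement = agreement-in-(f, g) minus points that agree under (f, g) but not (f, h):
|Eq(f, g, h)| = 12 - 4 = 8
(cross-check via (f, h): 14 - 6 = 8.)

8


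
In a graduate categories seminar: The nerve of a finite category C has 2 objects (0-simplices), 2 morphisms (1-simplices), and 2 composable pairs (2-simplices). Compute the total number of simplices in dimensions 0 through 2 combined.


The 2-skeleton of the nerve N(C) consists of simplices in dimensions 0, 1, 2:
  |N(C)_0| = 2 (objects)
  |N(C)_1| = 2 (morphisms)
  |N(C)_2| = 2 (composable pairs)
Total = 2 + 2 + 2 = 6

6


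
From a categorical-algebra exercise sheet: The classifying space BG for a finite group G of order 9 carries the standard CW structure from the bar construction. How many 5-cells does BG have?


In the bar-construction CW model of BG, the n-cells are indexed by
n-tuples [g_1|...|g_n] of non-identity elements of G (degenerate
simplices with some g_i = e do not contribute cells), so there are
(|G| - 1)^n n-cells.
For dim = 5 with |G| = 9:
cells = (9 - 1)^5 = 8^5 = 32768

32768


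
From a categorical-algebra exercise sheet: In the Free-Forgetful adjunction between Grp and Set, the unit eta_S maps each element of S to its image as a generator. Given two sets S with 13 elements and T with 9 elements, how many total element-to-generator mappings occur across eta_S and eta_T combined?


The unit eta_X: X -> U(F(X)) of the Free-Forgetful adjunction
maps each element of X to a generator of F(X). For X = S + T (disjoint
union in Set), |S + T| = |S| + |T|.
Total mappings = 13 + 9 = 22.

22


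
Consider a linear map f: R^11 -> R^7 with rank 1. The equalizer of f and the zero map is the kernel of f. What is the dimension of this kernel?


The equalizer of f and the zero map is ker(f).
By the rank-nullity theorem: dim(ker(f)) = dim(domain) - rank(f).
dim(ker(f)) = 11 - 1 = 10

10


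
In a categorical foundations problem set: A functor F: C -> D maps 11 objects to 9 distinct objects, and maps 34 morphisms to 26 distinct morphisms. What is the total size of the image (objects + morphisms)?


The image of F consists of distinct objects and distinct morphisms.
|Im(F)| on objects = 9
|Im(F)| on morphisms = 26
Total image cardinality = 9 + 26 = 35

35


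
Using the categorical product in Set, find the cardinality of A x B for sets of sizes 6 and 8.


In Set, the product A x B is the Cartesian product.
By the universal property, |A x B| = |A| * |B|.
|A x B| = 6 * 8 = 48

48


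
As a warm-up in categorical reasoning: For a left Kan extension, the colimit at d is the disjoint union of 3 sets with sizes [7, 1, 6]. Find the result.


Pointwise, the left Kan extension (Lan_F H)(d) is the colimit, indexed
by the comma category (F downarrow d), of H composed with the
projection (F downarrow d) -> C. Here that colimit is given
as a coproduct (disjoint union) of sets, so its cardinality is the
sum of the sizes of the summands.
Coproduct of sets with sizes: 7 + 1 + 6
= 14

14


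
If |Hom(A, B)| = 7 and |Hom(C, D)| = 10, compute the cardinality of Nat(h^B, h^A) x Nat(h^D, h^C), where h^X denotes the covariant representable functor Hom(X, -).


By the Yoneda lemma, Nat(h^B, h^A) is isomorphic to Hom(A, B),
so |Nat(h^B, h^A)| = |Hom(A, B)| and |Nat(h^D, h^C)| = |Hom(C, D)|.
|Hom(A, B)| = 7, |Hom(C, D)| = 10.
|Nat(h^B, h^A) x Nat(h^D, h^C)| = 7 * 10 = 70

70


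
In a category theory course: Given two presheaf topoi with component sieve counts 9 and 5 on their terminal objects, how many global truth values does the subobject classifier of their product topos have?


In a product of presheaf topoi E_1 x E_2, the subobject classifier
is Omega = Omega_1 x Omega_2 (componentwise), so
|Omega(top)| = |Omega_1(top_1)| * |Omega_2(top_2)|.
= 9 * 5 = 45.

45


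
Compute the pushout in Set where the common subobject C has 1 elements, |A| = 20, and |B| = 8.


The pushout A +_C B identifies the images of C in A and B.
|A +_C B| = |A| + |B| - |C| (for injections).
= 20 + 8 - 1 = 27

27


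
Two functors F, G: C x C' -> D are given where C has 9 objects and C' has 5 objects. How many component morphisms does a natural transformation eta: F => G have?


A natural transformation eta: F => G assigns one component morphism per
object of the domain category.
The domain is the product category C x C', so
|Ob(C x C')| = |Ob(C)| * |Ob(C')| = 9 * 5 = 45.
Therefore eta has 45 component morphisms.

45


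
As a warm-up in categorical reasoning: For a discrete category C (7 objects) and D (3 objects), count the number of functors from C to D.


A functor from a discrete category C to D is determined by
where each object maps. Each of the 7 objects of C can map
to any of the 3 objects of D independently.
Number of functors = 3^7 = 2187

2187


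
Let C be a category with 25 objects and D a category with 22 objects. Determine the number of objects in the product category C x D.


The product category C x D has objects that are pairs (c, d).
Number of pairs = |Ob(C)| * |Ob(D)| = 25 * 22 = 550

550


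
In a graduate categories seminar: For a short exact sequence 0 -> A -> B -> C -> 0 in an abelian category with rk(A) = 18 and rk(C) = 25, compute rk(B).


For a short exact sequence 0 -> A -> B -> C -> 0,
rank is additive: rank(B) = rank(A) + rank(C).
rank(B) = 18 + 25 = 43

43


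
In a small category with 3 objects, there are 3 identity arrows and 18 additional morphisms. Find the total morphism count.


Each object has an identity morphism, giving 3 identities.
Adding the 18 non-identity morphisms:
Total = 3 + 18 = 21

21


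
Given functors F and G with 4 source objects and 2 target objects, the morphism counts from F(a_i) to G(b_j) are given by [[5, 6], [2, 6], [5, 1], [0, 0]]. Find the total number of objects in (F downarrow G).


Objects of (F downarrow G) are triples (a, b, h: F(a)->G(b)).
The count equals the sum of all entries in the hom-matrix.
sum(row 0) = 11
sum(row 1) = 8
sum(row 2) = 6
sum(row 3) = 0
Grand total = 25

25


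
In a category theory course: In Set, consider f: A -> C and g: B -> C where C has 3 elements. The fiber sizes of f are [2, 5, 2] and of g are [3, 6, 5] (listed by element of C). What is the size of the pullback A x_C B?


The pullback A x_C B consists of pairs (a, b) with f(a) = g(b).
For each element c in C, the fiber product has |f^-1(c)| * |g^-1(c)| elements.
Summing over C: 2 * 3 + 5 * 6 + 2 * 5
= 6 + 30 + 10 = 46

46


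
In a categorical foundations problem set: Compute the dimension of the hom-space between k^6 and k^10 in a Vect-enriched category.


In Vect-enriched categories, Hom(k^n, k^m) is the space of m x n matrices.
dim(Hom(k^6, k^10)) = 10 * 6 = 60

60


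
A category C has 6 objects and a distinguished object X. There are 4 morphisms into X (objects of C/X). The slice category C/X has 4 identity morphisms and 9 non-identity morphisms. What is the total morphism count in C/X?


In the slice category C/X, objects are morphisms to X.
Identity morphisms: 4 (one per object of C/X).
Non-identity morphisms: 9.
Total = 4 + 9 = 13

13


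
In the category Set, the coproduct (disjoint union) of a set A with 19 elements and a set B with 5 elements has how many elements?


In Set, the coproduct A + B is the disjoint union.
|A + B| = |A| + |B| = 19 + 5 = 24

24


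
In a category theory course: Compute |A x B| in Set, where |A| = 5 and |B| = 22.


In Set, the product A x B is the Cartesian product.
By the universal property, |A x B| = |A| * |B|.
|A x B| = 5 * 22 = 110

110


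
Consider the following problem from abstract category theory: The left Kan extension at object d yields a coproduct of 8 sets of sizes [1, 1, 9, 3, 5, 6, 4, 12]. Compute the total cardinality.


Pointwise, the left Kan extension (Lan_F H)(d) is the colimit, indexed
by the comma category (F downarrow d), of H composed with the
projection (F downarrow d) -> C. Here that colimit is given
as a coproduct (disjoint union) of sets, so its cardinality is the
sum of the sizes of the summands.
Coproduct of sets with sizes: 1 + 1 + 9 + 3 + 5 + 6 + 4 + 12
= 41

41


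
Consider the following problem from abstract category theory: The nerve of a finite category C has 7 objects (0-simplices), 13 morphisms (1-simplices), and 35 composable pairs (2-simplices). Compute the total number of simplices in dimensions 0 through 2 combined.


The 2-skeleton of the nerve N(C) consists of simplices in dimensions 0, 1, 2:
  |N(C)_0| = 7 (objects)
  |N(C)_1| = 13 (morphisms)
  |N(C)_2| = 35 (composable pairs)
Total = 7 + 13 + 35 = 55

55


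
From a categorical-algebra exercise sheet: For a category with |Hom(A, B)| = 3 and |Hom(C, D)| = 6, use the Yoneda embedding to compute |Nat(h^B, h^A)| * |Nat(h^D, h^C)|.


By the Yoneda lemma, Nat(h^B, h^A) is isomorphic to Hom(A, B),
so |Nat(h^B, h^A)| = |Hom(A, B)| and |Nat(h^D, h^C)| = |Hom(C, D)|.
|Hom(A, B)| = 3, |Hom(C, D)| = 6.
|Nat(h^B, h^A) x Nat(h^D, h^C)| = 3 * 6 = 18

18


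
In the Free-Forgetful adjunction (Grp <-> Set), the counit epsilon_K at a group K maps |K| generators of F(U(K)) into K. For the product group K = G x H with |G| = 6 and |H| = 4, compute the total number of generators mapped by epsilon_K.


The counit epsilon_K: F(U(K)) -> K of the Free-Forgetful adjunction
maps |K| generators of F(U(K)) into K. For K = G x H (the product group),
|G x H| = |G| * |H|.
Total generators mapped = 6 * 4 = 24.

24


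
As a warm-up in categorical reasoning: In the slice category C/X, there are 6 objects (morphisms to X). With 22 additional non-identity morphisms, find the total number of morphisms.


In the slice category C/X, objects are morphisms to X.
Identity morphisms: 6 (one per object of C/X).
Non-identity morphisms: 22.
Total = 6 + 22 = 28

28


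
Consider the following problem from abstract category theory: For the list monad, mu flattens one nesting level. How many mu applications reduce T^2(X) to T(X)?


Each application of mu: T^2 -> T removes one layer of nesting.
Starting at depth 2 (i.e., T^2(X)), we need to reach T(X).
Number of mu applications = 2 - 1 = 1

1


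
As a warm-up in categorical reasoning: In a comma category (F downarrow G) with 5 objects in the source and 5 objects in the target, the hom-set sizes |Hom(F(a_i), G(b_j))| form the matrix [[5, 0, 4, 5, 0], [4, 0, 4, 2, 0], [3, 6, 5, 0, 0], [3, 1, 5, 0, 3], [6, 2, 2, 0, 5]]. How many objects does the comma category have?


Objects of (F downarrow G) are triples (a, b, h: F(a)->G(b)).
The count equals the sum of all entries in the hom-matrix.
sum(row 0) = 14
sum(row 1) = 10
sum(row 2) = 14
sum(row 3) = 12
sum(row 4) = 15
Grand total = 65

65


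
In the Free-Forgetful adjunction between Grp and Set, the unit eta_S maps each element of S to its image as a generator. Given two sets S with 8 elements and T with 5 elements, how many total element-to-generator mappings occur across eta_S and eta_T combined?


The unit eta_X: X -> U(F(X)) of the Free-Forgetful adjunction
maps each element of X to a generator of F(X). For X = S + T (disjoint
union in Set), |S + T| = |S| + |T|.
Total mappings = 8 + 5 = 13.

13


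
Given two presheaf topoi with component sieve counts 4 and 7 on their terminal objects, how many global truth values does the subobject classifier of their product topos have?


In a product of presheaf topoi E_1 x E_2, the subobject classifier
is Omega = Omega_1 x Omega_2 (componentwise), so
|Omega(top)| = |Omega_1(top_1)| * |Omega_2(top_2)|.
= 4 * 7 = 28.

28


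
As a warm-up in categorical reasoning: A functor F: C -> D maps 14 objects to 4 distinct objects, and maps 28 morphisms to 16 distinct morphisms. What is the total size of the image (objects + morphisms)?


The image of F consists of distinct objects and distinct morphisms.
|Im(F)| on objects = 4
|Im(F)| on morphisms = 16
Total image cardinality = 4 + 16 = 20

20


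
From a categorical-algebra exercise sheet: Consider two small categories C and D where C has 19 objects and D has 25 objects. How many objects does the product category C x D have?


The product category C x D has objects that are pairs (c, d).
Number of pairs = |Ob(C)| * |Ob(D)| = 19 * 25 = 475

475


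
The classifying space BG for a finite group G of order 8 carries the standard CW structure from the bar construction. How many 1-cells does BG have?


In the bar-construction CW model of BG, the n-cells are indexed by
n-tuples [g_1|...|g_n] of non-identity elements of G (degenerate
simplices with some g_i = e do not contribute cells), so there are
(|G| - 1)^n n-cells.
For dim = 1 with |G| = 8:
cells = (8 - 1)^1 = 7^1 = 7

7


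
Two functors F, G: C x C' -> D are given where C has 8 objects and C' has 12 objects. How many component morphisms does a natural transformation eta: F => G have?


A natural transformation eta: F => G assigns one component morphism per
object of the domain category.
The domain is the product category C x C', so
|Ob(C x C')| = |Ob(C)| * |Ob(C')| = 8 * 12 = 96.
Therefore eta has 96 component morphisms.

96


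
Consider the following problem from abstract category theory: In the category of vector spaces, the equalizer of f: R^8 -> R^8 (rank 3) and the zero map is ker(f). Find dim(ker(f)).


The equalizer of f and the zero map is ker(f).
By the rank-nullity theorem: dim(ker(f)) = dim(domain) - rank(f).
dim(ker(f)) = 8 - 3 = 5

5


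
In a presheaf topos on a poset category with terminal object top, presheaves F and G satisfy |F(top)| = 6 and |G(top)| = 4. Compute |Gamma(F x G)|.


Global sections of a presheaf on a poset with terminal top satisfy
Gamma(H) ~ H(top). Presheaves admit pointwise products, so
(F x G)(top) = F(top) x G(top) (Cartesian product).
|Gamma(F x G)| = |F(top)| * |G(top)| = 6 * 4 = 24.

24


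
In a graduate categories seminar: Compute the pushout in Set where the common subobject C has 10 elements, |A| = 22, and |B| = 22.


The pushout A +_C B identifies the images of C in A and B.
|A +_C B| = |A| + |B| - |C| (for injections).
= 22 + 22 - 10 = 34

34


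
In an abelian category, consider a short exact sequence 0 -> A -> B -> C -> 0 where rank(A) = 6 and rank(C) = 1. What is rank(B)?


For a short exact sequence 0 -> A -> B -> C -> 0,
rank is additive: rank(B) = rank(A) + rank(C).
rank(B) = 6 + 1 = 7

7


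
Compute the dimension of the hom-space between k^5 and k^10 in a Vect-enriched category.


In Vect-enriched categories, Hom(k^n, k^m) is the space of m x n matrices.
dim(Hom(k^5, k^10)) = 10 * 5 = 50

50


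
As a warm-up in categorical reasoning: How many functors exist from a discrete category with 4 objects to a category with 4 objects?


A functor from a discrete category C to D is determined by
where each object maps. Each of the 4 objects of C can map
to any of the 4 objects of D independently.
Number of functors = 4^4 = 256

256


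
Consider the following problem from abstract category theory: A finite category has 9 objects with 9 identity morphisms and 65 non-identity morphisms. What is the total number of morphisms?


Each object has an identity morphism, giving 9 identities.
Adding the 65 non-identity morphisms:
Total = 9 + 65 = 74

74


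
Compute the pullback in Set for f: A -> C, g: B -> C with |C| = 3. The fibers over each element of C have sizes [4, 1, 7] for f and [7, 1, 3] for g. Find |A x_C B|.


The pullback A x_C B consists of pairs (a, b) with f(a) = g(b).
For each element c in C, the fiber product has |f^-1(c)| * |g^-1(c)| elements.
Summing over C: 4 * 7 + 1 * 1 + 7 * 3
= 28 + 1 + 21 = 50

50


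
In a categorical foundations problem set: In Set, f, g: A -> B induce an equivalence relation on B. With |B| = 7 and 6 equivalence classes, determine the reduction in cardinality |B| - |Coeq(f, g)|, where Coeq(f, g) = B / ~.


The coequalizer Coeq(f, g) = B / ~ has one element per equivalence class.
|B| = 7, |Coeq(f, g)| = 6.
|B| - |Coeq(f, g)| = 7 - 6 = 1.

1


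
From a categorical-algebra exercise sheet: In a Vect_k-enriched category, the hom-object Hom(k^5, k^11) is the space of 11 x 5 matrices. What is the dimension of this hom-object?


In Vect-enriched categories, Hom(k^n, k^m) is the space of m x n matrices.
dim(Hom(k^5, k^11)) = 11 * 5 = 55

55


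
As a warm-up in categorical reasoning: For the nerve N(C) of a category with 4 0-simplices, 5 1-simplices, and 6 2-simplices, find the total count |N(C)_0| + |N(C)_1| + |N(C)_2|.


The 2-skeleton of the nerve N(C) consists of simplices in dimensions 0, 1, 2:
  |N(C)_0| = 4 (objects)
  |N(C)_1| = 5 (morphisms)
  |N(C)_2| = 6 (composable pairs)
Total = 4 + 5 + 6 = 15

15


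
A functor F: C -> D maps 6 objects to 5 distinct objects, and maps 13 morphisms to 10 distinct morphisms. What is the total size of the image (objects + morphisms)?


The image of F consists of distinct objects and distinct morphisms.
|Im(F)| on objects = 5
|Im(F)| on morphisms = 10
Total image cardinality = 5 + 10 = 15

15


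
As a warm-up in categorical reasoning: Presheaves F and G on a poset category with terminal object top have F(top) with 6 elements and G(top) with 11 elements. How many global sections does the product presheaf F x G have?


Global sections of a presheaf on a poset with terminal top satisfy
Gamma(H) ~ H(top). Presheaves admit pointwise products, so
(F x G)(top) = F(top) x G(top) (Cartesian product).
|Gamma(F x G)| = |F(top)| * |G(top)| = 6 * 11 = 66.

66


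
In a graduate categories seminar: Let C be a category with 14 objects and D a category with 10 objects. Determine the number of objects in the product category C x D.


The product category C x D has objects that are pairs (c, d).
Number of pairs = |Ob(C)| * |Ob(D)| = 14 * 10 = 140

140


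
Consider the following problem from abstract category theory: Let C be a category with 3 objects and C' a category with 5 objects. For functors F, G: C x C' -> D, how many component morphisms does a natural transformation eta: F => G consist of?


A natural transformation eta: F => G assigns one component morphism per
object of the domain category.
The domain is the product category C x C', so
|Ob(C x C')| = |Ob(C)| * |Ob(C')| = 3 * 5 = 15.
Therefore eta has 15 component morphisms.

15


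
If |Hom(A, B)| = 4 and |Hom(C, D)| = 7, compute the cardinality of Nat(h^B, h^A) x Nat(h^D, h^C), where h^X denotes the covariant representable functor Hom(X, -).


By the Yoneda lemma, Nat(h^B, h^A) is isomorphic to Hom(A, B),
so |Nat(h^B, h^A)| = |Hom(A, B)| and |Nat(h^D, h^C)| = |Hom(C, D)|.
|Hom(A, B)| = 4, |Hom(C, D)| = 7.
|Nat(h^B, h^A) x Nat(h^D, h^C)| = 4 * 7 = 28

28


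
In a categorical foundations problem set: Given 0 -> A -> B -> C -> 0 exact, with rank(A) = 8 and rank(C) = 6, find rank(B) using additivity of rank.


For a short exact sequence 0 -> A -> B -> C -> 0,
rank is additive: rank(B) = rank(A) + rank(C).
rank(B) = 8 + 6 = 14

14


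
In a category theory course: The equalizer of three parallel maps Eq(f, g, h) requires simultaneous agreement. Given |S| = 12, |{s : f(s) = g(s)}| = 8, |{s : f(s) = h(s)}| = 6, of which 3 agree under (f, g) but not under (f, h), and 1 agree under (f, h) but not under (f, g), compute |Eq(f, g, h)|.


Eq(f, g, h) is the triple-agreement set: points in S where all three
maps take the same value. Using inclusion-exclusion on the pairwise data:
Pair (f, g) agrees on 8 points; pair (f, h) on 6 points.
Points agreeing under (f, g) but not (f, h) = 3; under (f, h) but not (f, g) = 1.
Triple-agreement = agreement-in-(f, g) minus points that agree under (f, g) but not (f, h):
|Eq(f, g, h)| = 8 - 3 = 5
(cross-check via (f, h): 6 - 1 = 5.)

5


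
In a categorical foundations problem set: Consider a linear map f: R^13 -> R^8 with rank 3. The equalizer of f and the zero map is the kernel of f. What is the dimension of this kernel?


The equalizer of f and the zero map is ker(f).
By the rank-nullity theorem: dim(ker(f)) = dim(domain) - rank(f).
dim(ker(f)) = 13 - 3 = 10

10


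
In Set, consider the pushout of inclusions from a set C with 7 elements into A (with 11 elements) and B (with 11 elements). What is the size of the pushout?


The pushout A +_C B identifies the images of C in A and B.
|A +_C B| = |A| + |B| - |C| (for injections).
= 11 + 11 - 7 = 15

15


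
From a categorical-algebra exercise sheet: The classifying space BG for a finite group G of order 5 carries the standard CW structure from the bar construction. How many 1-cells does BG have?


In the bar-construction CW model of BG, the n-cells are indexed by
n-tuples [g_1|...|g_n] of non-identity elements of G (degenerate
simplices with some g_i = e do not contribute cells), so there are
(|G| - 1)^n n-cells.
For dim = 1 with |G| = 5:
cells = (5 - 1)^1 = 4^1 = 4

4


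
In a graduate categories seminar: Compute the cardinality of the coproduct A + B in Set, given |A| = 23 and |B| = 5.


In Set, the coproduct A + B is the disjoint union.
|A + B| = |A| + |B| = 23 + 5 = 28

28


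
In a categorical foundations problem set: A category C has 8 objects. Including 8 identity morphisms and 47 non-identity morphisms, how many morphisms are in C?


Each object has an identity morphism, giving 8 identities.
Adding the 47 non-identity morphisms:
Total = 8 + 47 = 55

55


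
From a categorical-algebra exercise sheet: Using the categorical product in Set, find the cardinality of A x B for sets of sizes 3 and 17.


In Set, the product A x B is the Cartesian product.
By the universal property, |A x B| = |A| * |B|.
|A x B| = 3 * 17 = 51

51


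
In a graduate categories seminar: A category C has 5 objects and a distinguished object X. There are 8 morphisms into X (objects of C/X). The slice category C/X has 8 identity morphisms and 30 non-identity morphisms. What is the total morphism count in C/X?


In the slice category C/X, objects are morphisms to X.
Identity morphisms: 8 (one per object of C/X).
Non-identity morphisms: 30.
Total = 8 + 30 = 38

38


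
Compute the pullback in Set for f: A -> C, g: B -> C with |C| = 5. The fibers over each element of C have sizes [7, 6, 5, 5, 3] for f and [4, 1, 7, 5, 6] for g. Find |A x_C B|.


The pullback A x_C B consists of pairs (a, b) with f(a) = g(b).
For each element c in C, the fiber product has |f^-1(c)| * |g^-1(c)| elements.
Summing over C: 7 * 4 + 6 * 1 + 5 * 7 + 5 * 5 + 3 * 6
= 28 + 6 + 35 + 25 + 18 = 112

112


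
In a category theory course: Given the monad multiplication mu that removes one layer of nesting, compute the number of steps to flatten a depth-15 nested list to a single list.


Each application of mu: T^2 -> T removes one layer of nesting.
Starting at depth 15 (i.e., T^15(X)), we need to reach T(X).
Number of mu applications = 15 - 1 = 14

14


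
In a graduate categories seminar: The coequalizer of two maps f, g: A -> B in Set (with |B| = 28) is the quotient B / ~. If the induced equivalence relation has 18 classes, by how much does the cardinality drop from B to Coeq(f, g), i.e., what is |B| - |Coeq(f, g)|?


The coequalizer Coeq(f, g) = B / ~ has one element per equivalence class.
|B| = 28, |Coeq(f, g)| = 18.
|B| - |Coeq(f, g)| = 28 - 18 = 10.

10


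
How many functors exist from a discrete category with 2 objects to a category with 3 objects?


A functor from a discrete category C to D is determined by
where each object maps. Each of the 2 objects of C can map
to any of the 3 objects of D independently.
Number of functors = 3^2 = 9

9


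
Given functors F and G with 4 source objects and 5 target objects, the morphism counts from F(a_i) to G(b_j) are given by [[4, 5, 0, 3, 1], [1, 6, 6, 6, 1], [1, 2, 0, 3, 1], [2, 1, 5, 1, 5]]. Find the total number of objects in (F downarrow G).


Objects of (F downarrow G) are triples (a, b, h: F(a)->G(b)).
The count equals the sum of all entries in the hom-matrix.
sum(row 0) = 13
sum(row 1) = 20
sum(row 2) = 7
sum(row 3) = 14
Grand total = 54

54


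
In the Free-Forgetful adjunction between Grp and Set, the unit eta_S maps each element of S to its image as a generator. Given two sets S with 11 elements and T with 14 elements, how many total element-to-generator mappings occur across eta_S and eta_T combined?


The unit eta_X: X -> U(F(X)) of the Free-Forgetful adjunction
maps each element of X to a generator of F(X). For X = S + T (disjoint
union in Set), |S + T| = |S| + |T|.
Total mappings = 11 + 14 = 25.

25


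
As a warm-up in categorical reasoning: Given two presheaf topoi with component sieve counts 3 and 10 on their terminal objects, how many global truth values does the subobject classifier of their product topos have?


In a product of presheaf topoi E_1 x E_2, the subobject classifier
is Omega = Omega_1 x Omega_2 (componentwise), so
|Omega(top)| = |Omega_1(top_1)| * |Omega_2(top_2)|.
= 3 * 10 = 30.

30


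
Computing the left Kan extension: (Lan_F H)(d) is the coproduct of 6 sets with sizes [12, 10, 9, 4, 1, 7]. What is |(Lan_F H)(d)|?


Pointwise, the left Kan extension (Lan_F H)(d) is the colimit, indexed
by the comma category (F downarrow d), of H composed with the
projection (F downarrow d) -> C. Here that colimit is given
as a coproduct (disjoint union) of sets, so its cardinality is the
sum of the sizes of the summands.
Coproduct of sets with sizes: 12 + 10 + 9 + 4 + 1 + 7
= 43

43


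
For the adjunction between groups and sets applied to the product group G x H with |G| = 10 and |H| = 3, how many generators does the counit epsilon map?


The counit epsilon_K: F(U(K)) -> K of the Free-Forgetful adjunction
maps |K| generators of F(U(K)) into K. For K = G x H (the product group),
|G x H| = |G| * |H|.
Total generators mapped = 10 * 3 = 30.

30
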